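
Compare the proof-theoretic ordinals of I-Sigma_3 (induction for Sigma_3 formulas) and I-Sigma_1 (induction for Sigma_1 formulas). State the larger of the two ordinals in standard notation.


Proof-theoretic ordinal of I-Sigma_3 (induction for Sigma_3 formulas): omega^(omega^(omega^omega))
Proof-theoretic ordinal of I-Sigma_1 (induction for Sigma_1 formulas): omega^omega
Comparing: omega^omega < omega^(omega^(omega^omega)).
The larger ordinal is omega^(omega^(omega^omega)) (from I-Sigma_3 (induction for Sigma_3 formulas)).

omega^(omega^(omega^omega))


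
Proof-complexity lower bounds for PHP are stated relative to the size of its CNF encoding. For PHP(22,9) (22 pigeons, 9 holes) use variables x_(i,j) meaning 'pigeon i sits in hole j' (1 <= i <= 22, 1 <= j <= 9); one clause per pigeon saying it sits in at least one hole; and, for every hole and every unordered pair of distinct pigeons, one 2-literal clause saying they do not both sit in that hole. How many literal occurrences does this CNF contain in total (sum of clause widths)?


PHP(22,9): 22 pigeons, 9 holes, 22*9 = 198 variables.
- pigeon clauses: one per pigeon -> 22 clauses of width 9 -> 198 literals
- hole clauses: 9 holes * C(22,2) = 9 * 231 -> 2079 clauses of width 2 -> 4158 literals
Total literal occurrences = 198 + 4158 = 4356

4356


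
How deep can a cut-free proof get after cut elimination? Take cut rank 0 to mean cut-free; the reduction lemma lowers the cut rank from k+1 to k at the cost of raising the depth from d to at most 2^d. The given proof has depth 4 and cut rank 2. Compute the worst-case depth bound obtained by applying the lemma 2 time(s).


Each rank reduction sends depth d to at most 2^d; cut rank r needs r reductions.
2_0(4) = 4
2_1(4) = 2^4 = 16
2_2(4) = 2^16 = 65536
Cut-free depth bound = 65536

65536


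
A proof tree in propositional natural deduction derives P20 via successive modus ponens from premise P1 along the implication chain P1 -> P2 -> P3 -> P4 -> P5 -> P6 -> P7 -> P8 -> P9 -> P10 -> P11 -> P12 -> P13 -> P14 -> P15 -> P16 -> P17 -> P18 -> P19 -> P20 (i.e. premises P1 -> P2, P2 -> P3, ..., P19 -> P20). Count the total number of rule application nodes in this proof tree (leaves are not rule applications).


We have a chain: P1 -> P2 -> P3 -> P4 -> P5 -> P6 -> P7 -> P8 -> P9 -> P10 -> P11 -> P12 -> P13 -> P14 -> P15 -> P16 -> P17 -> P18 -> P19 -> P20.
Each modus ponens application produces the next variable.
The chain has 20 propositions, so 20-1 = 19 modus ponens steps.
Total inference nodes = 19

19


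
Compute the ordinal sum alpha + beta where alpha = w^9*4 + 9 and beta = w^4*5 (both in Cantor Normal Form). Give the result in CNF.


Ordinal addition (w^9*4 + 9) + w^4*5:
alpha's leading term has exponent 9 > beta's exponent 4, so it survives.
alpha's tail term has exponent 0 < beta's exponent 4, so it is absorbed by beta.
In ordinal addition, any term followed by a strictly larger-exponent term is absorbed.
Result = w^9*4 + w^4*5

w^9*4 + w^4*5


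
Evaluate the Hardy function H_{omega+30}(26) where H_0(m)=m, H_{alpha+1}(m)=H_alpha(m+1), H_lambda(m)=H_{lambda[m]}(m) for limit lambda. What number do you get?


H_{omega+30}(26):
Unwind the 30 successor steps: H_{omega+30}(26) = H_omega(26+30) = H_omega(56).
H_omega(m) = H_m(m) = m + m = 2m.
Result = 2 * 56 = 112

112


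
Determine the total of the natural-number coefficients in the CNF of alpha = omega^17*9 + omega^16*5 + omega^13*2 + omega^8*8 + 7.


CNF: omega^17*9 + omega^16*5 + omega^13*2 + omega^8*8 + 7
Coefficients: 9 + 5 + 2 + 8 + 7 = 31

31


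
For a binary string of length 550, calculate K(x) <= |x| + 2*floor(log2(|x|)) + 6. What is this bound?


floor(log2(550)) = 9
2 * 9 = 18
K(x) <= 550 + 18 + 6 = 574

574


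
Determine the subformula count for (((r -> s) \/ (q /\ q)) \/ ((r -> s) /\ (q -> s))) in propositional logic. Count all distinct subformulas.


Formula: (((r -> s) \/ (q /\ q)) \/ ((r -> s) /\ (q -> s)))
Subformulas found:
  1. q
  2. s
  3. r
  4. (r -> s)
  5. (q /\ q)
  6. (q -> s)
  7. ((r -> s) \/ (q /\ q))
  8. ((r -> s) /\ (q -> s))
  9. (((r -> s) \/ (q /\ q)) \/ ((r -> s) /\ (q -> s)))
Total distinct subformulas = 9

9


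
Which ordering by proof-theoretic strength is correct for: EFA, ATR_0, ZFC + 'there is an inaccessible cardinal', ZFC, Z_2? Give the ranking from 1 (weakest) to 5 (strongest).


Ordering by consistency strength:
1. EFA
2. ATR_0
3. Z_2
4. ZFC
5. ZFC + 'there is an inaccessible cardinal'


EFA=1, ATR_0=2, ZFC + 'there is an inaccessible cardinal'=5, ZFC=4, Z_2=3


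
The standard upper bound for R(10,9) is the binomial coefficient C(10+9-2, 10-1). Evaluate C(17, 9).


R(10,9) <= C(10+9-2, 10-1) = C(17, 9)
C(17, 9) = 17! / (9! * 8!)
= 24310

24310


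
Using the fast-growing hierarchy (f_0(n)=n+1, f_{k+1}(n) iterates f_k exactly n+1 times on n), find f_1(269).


f_1(269) = f_0^270(269)
f_0 adds 1 each time, applied 270 times.
f_1(269) = 269 + 270 = 539

539


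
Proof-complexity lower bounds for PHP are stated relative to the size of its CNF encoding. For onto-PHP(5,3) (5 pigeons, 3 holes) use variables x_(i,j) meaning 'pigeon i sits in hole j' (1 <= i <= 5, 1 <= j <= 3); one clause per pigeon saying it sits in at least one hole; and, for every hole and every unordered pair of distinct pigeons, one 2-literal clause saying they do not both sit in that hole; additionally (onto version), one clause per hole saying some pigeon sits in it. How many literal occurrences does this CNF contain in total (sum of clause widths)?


onto-PHP(5,3): 5 pigeons, 3 holes, 5*3 = 15 variables.
- pigeon clauses: one per pigeon -> 5 clauses of width 3 -> 15 literals
- hole clauses: 3 holes * C(5,2) = 3 * 10 -> 30 clauses of width 2 -> 60 literals
- onto clauses: one per hole -> 3 clauses of width 5 -> 15 literals
Total literal occurrences = 15 + 60 + 15 = 90

90


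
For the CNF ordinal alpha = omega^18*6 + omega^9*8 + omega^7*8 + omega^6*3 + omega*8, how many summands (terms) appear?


CNF: omega^18*6 + omega^9*8 + omega^7*8 + omega^6*3 + omega*8
Count the summands separated by '+':
  term 1: omega^18*6
  term 2: omega^9*8
  term 3: omega^7*8
  term 4: omega^6*3
  term 5: omega*8
Total terms = 5

5


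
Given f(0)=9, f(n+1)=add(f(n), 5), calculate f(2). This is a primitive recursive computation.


f(0) = 9
f(1) = add(f(0), 5) = add(9, 5) = 14
f(2) = add(f(1), 5) = add(14, 5) = 19


19


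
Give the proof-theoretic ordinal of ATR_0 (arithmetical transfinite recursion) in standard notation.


The proof-theoretic ordinal of ATR_0 (arithmetical transfinite recursion) is a standard result in ordinal analysis.
This ordinal is the supremum of order types of primitive recursive well-orderings
that the theory can prove to be well-ordered.
For ATR_0 (arithmetical transfinite recursion), the proof-theoretic ordinal is Gamma_0.

Gamma_0


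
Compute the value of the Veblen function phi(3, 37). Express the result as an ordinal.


phi(3, 37):
phi(3, beta) = eta_beta (the beta-th eta number, fixed point of zeta).
phi(3, 37) = eta_37

eta_37


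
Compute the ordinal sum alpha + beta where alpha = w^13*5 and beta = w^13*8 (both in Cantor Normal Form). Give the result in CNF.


Ordinal addition w^13*5 + w^13*8:
Both terms have the same exponent 13.
w^e*c + w^e*d = w^e*(c+d).
Result = w^13*(5+8) = w^13*13

w^13*13


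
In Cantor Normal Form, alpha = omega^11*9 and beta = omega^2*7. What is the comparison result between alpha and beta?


Compare term by term from highest exponent:
alpha = omega^11*9
beta = omega^2*7
Term 1: alpha has omega^11*9, beta has omega^2*7
Result: alpha > beta

alpha > beta


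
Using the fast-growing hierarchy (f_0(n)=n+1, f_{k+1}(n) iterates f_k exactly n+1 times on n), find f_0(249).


f_0(249) = 249 + 1 = 250

250


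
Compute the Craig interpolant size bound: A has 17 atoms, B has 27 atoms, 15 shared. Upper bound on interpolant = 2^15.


Shared atoms = 15
Craig interpolant size bound = 2^15
= 32768

32768


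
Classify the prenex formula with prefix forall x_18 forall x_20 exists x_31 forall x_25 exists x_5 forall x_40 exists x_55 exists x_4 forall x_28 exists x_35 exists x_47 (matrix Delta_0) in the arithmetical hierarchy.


Leading quantifier is forall, so the class is Pi.
Number of quantifier blocks = alternations + 1 = 7 + 1 = 8.
Classification: Pi_8

Pi_8


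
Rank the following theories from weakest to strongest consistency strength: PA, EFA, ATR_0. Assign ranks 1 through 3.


Ordering by consistency strength:
1. EFA
2. PA
3. ATR_0


PA=2, EFA=1, ATR_0=3


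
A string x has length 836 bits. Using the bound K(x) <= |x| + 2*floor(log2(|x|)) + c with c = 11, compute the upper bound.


floor(log2(836)) = 9
2 * 9 = 18
K(x) <= 836 + 18 + 11 = 865

865


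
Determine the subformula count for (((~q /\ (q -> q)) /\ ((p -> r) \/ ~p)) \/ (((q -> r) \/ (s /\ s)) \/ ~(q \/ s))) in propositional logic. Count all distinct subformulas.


Formula: (((~q /\ (q -> q)) /\ ((p -> r) \/ ~p)) \/ (((q -> r) \/ (s /\ s)) \/ ~(q \/ s)))
Subformulas found:
  1. r
  2. q
  3. s
  4. p
  5. ~p
  6. ~q
  7. (s /\ s)
  8. (q -> q)
  9. (q \/ s)
  10. (q -> r)
  11. (p -> r)
  12. ~(q \/ s)
  13. ((p -> r) \/ ~p)
  14. (~q /\ (q -> q))
  15. ((q -> r) \/ (s /\ s))
  16. (((q -> r) \/ (s /\ s)) \/ ~(q \/ s))
  17. ((~q /\ (q -> q)) /\ ((p -> r) \/ ~p))
  18. (((~q /\ (q -> q)) /\ ((p -> r) \/ ~p)) \/ (((q -> r) \/ (s /\ s)) \/ ~(q \/ s)))
Total distinct subformulas = 18

18


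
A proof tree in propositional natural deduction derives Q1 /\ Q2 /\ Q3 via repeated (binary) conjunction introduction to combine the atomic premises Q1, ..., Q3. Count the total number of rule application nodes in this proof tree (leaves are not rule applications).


The target conjunction has 3 conjuncts, i.e. 2 binary /\ connectives.
Each conjunction-intro joins two pieces, so 3 atoms require 3-1 = 2 applications.
Total inference nodes = 2

2


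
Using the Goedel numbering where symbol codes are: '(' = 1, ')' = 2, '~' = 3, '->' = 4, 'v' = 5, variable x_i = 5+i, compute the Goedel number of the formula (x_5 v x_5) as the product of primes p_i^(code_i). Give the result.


Formula: (x_5 v x_5)
Symbol codes: [1, 10, 5, 10, 2]
Primes: [2, 3, 5, 7, 11]
p_1^1 = 2^1 = 2
p_2^10 = 3^10 = 59049
p_3^5 = 5^5 = 3125
p_4^10 = 7^10 = 282475249
p_5^2 = 11^2 = 121
Product = 12614159989764506250

12614159989764506250


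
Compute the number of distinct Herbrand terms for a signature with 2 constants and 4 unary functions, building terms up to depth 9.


Herbrand terms by depth:
Depth 0: 2 constants
Depth 1: 8 new terms (running total: 10)
Depth 2: 32 new terms (running total: 42)
Depth 3: 128 new terms (running total: 170)
Depth 4: 512 new terms (running total: 682)
Depth 5: 2048 new terms (running total: 2730)
Depth 6: 8192 new terms (running total: 10922)
Depth 7: 32768 new terms (running total: 43690)
Depth 8: 131072 new terms (running total: 174762)
Depth 9: 524288 new terms (running total: 699050)
Total distinct ground terms = 699050

699050


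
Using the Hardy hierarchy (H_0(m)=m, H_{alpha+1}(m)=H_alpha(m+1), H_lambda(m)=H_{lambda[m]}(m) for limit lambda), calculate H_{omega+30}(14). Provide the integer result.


H_{omega+30}(14):
Unwind the 30 successor steps: H_{omega+30}(14) = H_omega(14+30) = H_omega(44).
H_omega(m) = H_m(m) = m + m = 2m.
Result = 2 * 44 = 88

88


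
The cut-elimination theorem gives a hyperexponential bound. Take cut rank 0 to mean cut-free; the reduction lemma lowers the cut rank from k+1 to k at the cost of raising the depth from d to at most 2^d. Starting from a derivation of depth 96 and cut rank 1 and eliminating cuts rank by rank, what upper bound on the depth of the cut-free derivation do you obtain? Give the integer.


Each rank reduction sends depth d to at most 2^d; cut rank r needs r reductions.
2_0(96) = 96
2_1(96) = 2^96 = 79228162514264337593543950336
Cut-free depth bound = 79228162514264337593543950336

79228162514264337593543950336


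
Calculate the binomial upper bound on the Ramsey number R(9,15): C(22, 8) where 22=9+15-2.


R(9,15) <= C(9+15-2, 9-1) = C(22, 8)
C(22, 8) = 22! / (8! * 14!)
= 319770

319770


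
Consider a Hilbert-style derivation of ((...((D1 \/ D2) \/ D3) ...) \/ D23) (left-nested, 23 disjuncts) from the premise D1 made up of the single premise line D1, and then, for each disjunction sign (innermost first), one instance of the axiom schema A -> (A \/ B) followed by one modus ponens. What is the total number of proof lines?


Building the left-nested 23-ary disjunction from D1:
- 1 premise line (D1)
- 23 disjuncts means 22 disjunction signs; each needs 1 axiom instance + 1 MP = 2 lines: 2 * 22 = 44
Total = 1 + 44 = 45 lines.

45


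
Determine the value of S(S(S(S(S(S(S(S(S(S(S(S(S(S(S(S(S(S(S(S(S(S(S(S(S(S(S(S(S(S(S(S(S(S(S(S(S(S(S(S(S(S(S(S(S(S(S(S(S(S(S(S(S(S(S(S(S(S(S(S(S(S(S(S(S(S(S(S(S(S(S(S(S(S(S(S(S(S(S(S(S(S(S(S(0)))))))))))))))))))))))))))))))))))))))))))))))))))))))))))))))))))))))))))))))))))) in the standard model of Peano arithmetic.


Counting successors applied to 0:
84 applications of S to 0 = 84

84


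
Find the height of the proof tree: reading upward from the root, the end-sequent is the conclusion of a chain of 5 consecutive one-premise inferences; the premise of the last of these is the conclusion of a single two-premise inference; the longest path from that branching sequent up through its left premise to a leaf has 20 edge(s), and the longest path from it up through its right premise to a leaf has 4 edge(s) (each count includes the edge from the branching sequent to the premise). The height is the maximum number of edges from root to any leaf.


Longest path through the left premise: 20 edges (measured from the branching sequent)
Longest path through the right premise: 4 edges
Height of the subtree rooted at the branching sequent: max(20, 4) = 20
The branching sequent sits 5 edges above the root (the chain of one-premise inferences), so height = 20 + 5 = 25

25


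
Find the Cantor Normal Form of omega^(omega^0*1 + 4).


omega^(omega^0*1 + 4):
omega^0 = 1, so the exponent is 1 + 4 = 5 (finite ordinal addition).
Result = omega^5, already a single CNF term.

omega^5


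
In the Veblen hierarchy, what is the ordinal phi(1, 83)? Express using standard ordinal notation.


phi(1, 83):
phi(1, beta) = epsilon_beta (the beta-th epsilon number).
phi(1, 83) = epsilon_83

epsilon_83


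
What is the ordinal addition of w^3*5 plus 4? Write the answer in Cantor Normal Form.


Ordinal addition w^3*5 + 4:
Leading exponent of alpha (3) > leading exponent of beta (0).
Since alpha's term has higher exponent than beta's leading term,
the sum is simply alpha followed by beta.
Result = w^3*5 + 4

w^3*5 + 4


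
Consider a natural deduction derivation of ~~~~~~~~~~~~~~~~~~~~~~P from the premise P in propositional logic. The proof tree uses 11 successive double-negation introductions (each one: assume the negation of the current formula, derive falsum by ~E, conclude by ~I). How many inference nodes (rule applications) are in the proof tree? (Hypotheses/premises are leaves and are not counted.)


Each double-negation introduction (from C infer ~~C) uses 2 inference nodes: one ~E (C and ~C give falsum) and one ~I (discharge ~C).
11 double negations = 11 * 2 = 22 inference nodes.

22


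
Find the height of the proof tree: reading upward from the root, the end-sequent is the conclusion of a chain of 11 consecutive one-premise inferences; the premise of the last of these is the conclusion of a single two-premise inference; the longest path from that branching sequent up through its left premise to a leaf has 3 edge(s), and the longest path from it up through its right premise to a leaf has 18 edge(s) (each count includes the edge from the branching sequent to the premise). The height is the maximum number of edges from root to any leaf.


Longest path through the left premise: 3 edges (measured from the branching sequent)
Longest path through the right premise: 18 edges
Height of the subtree rooted at the branching sequent: max(3, 18) = 18
The branching sequent sits 11 edges above the root (the chain of one-premise inferences), so height = 18 + 11 = 29

29


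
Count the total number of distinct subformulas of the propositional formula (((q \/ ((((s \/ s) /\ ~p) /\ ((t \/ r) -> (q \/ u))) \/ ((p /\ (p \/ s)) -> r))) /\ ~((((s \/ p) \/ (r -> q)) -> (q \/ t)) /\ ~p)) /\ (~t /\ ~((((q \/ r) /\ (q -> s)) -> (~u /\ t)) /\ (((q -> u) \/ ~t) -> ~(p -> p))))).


Formula: (((q \/ ((((s \/ s) /\ ~p) /\ ((t \/ r) -> (q \/ u))) \/ ((p /\ (p \/ s)) -> r))) /\ ~((((s \/ p) \/ (r -> q)) -> (q \/ t)) /\ ~p)) /\ (~t /\ ~((((q \/ r) /\ (q -> s)) -> (~u /\ t)) /\ (((q -> u) \/ ~t) -> ~(p -> p)))))
Subformulas found:
  1. r
  2. p
  3. q
  4. u
  5. s
  6. t
  7. ~t
  8. ~p
  9. ~u
  10. (s \/ s)
  11. (r -> q)
  12. (t \/ r)
  13. (q \/ u)
  14. (q \/ t)
  15. (q -> u)
  16. (p -> p)
  17. (q -> s)
  18. (q \/ r)
  19. (s \/ p)
  20. (p \/ s)
  21. ~(p -> p)
  22. (~u /\ t)
  23. (p /\ (p \/ s))
  24. ((q -> u) \/ ~t)
  25. ((s \/ s) /\ ~p)
  26. ((s \/ p) \/ (r -> q))
  27. ((q \/ r) /\ (q -> s))
  28. ((t \/ r) -> (q \/ u))
  29. ((p /\ (p \/ s)) -> r)
  30. (((q -> u) \/ ~t) -> ~(p -> p))
  31. (((s \/ p) \/ (r -> q)) -> (q \/ t))
  32. (((q \/ r) /\ (q -> s)) -> (~u /\ t))
  33. (((s \/ s) /\ ~p) /\ ((t \/ r) -> (q \/ u)))
  34. ((((s \/ p) \/ (r -> q)) -> (q \/ t)) /\ ~p)
  35. ~((((s \/ p) \/ (r -> q)) -> (q \/ t)) /\ ~p)
  36. ((((s \/ s) /\ ~p) /\ ((t \/ r) -> (q \/ u))) \/ ((p /\ (p \/ s)) -> r))
  37. ((((q \/ r) /\ (q -> s)) -> (~u /\ t)) /\ (((q -> u) \/ ~t) -> ~(p -> p)))
  38. ~((((q \/ r) /\ (q -> s)) -> (~u /\ t)) /\ (((q -> u) \/ ~t) -> ~(p -> p)))
  39. (q \/ ((((s \/ s) /\ ~p) /\ ((t \/ r) -> (q \/ u))) \/ ((p /\ (p \/ s)) -> r)))
  40. (~t /\ ~((((q \/ r) /\ (q -> s)) -> (~u /\ t)) /\ (((q -> u) \/ ~t) -> ~(p -> p))))
  41. ((q \/ ((((s \/ s) /\ ~p) /\ ((t \/ r) -> (q \/ u))) \/ ((p /\ (p \/ s)) -> r))) /\ ~((((s \/ p) \/ (r -> q)) -> (q \/ t)) /\ ~p))
  42. (((q \/ ((((s \/ s) /\ ~p) /\ ((t \/ r) -> (q \/ u))) \/ ((p /\ (p \/ s)) -> r))) /\ ~((((s \/ p) \/ (r -> q)) -> (q \/ t)) /\ ~p)) /\ (~t /\ ~((((q \/ r) /\ (q -> s)) -> (~u /\ t)) /\ (((q -> u) \/ ~t) -> ~(p -> p)))))
Total distinct subformulas = 42

42


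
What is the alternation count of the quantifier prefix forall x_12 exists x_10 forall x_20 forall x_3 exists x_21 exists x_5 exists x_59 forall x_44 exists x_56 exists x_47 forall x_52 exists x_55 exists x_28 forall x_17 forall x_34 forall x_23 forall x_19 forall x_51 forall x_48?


Walk the prefix and count type changes:
  position 1: forall -> exists <-- alternation
  position 2: exists -> forall <-- alternation
  position 3: forall -> forall
  position 4: forall -> exists <-- alternation
  position 5: exists -> exists
  position 6: exists -> exists
  position 7: exists -> forall <-- alternation
  position 8: forall -> exists <-- alternation
  position 9: exists -> exists
  position 10: exists -> forall <-- alternation
  position 11: forall -> exists <-- alternation
  position 12: exists -> exists
  position 13: exists -> forall <-- alternation
  position 14: forall -> forall
  position 15: forall -> forall
  position 16: forall -> forall
  position 17: forall -> forall
  position 18: forall -> forall
Total alternations = 8

8


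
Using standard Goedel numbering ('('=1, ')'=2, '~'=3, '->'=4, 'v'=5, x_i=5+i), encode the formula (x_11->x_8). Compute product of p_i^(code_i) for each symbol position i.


Formula: (x_11->x_8)
Symbol codes: [1, 16, 4, 13, 2]
Primes: [2, 3, 5, 7, 11]
p_1^1 = 2^1 = 2
p_2^16 = 3^16 = 43046721
p_3^4 = 5^4 = 625
p_4^13 = 7^13 = 96889010407
p_5^2 = 11^2 = 121
Product = 630826572592129098858750

630826572592129098858750


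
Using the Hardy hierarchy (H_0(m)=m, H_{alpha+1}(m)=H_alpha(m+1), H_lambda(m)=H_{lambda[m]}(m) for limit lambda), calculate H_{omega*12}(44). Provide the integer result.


H_{omega*12}(44):
For the Hardy hierarchy, H_{omega*k}(n) = 2^k * n.
2^12 = 4096.
4096 * 44 = 180224

180224


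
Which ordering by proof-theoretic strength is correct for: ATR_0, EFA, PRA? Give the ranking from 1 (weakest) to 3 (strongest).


Ordering by consistency strength:
1. EFA
2. PRA
3. ATR_0


ATR_0=3, EFA=1, PRA=2


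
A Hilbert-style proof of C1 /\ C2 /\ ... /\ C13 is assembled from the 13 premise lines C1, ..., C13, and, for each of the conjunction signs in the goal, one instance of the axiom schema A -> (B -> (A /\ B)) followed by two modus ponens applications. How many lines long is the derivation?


Conjoining 13 premises:
- 13 premise lines
- the goal has 12 conjunction signs; each costs 1 axiom instance + 2 MP = 3 lines: 3 * 12 = 36
Total = 13 + 36 = 49 lines.

49


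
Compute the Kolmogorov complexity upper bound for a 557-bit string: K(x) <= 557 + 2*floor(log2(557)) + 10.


floor(log2(557)) = 9
2 * 9 = 18
K(x) <= 557 + 18 + 10 = 585

585


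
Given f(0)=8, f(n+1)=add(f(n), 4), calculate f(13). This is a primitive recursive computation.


f(0) = 8
f(1) = add(f(0), 4) = add(8, 4) = 12
f(2) = add(f(1), 4) = add(12, 4) = 16
f(3) = add(f(2), 4) = add(16, 4) = 20
f(4) = add(f(3), 4) = add(20, 4) = 24
f(5) = add(f(4), 4) = add(24, 4) = 28
f(6) = add(f(5), 4) = add(28, 4) = 32
f(7) = add(f(6), 4) = add(32, 4) = 36
f(8) = add(f(7), 4) = add(36, 4) = 40
f(9) = add(f(8), 4) = add(40, 4) = 44
f(10) = add(f(9), 4) = add(44, 4) = 48
f(11) = add(f(10), 4) = add(48, 4) = 52
f(12) = add(f(11), 4) = add(52, 4) = 56
f(13) = add(f(12), 4) = add(56, 4) = 60


60


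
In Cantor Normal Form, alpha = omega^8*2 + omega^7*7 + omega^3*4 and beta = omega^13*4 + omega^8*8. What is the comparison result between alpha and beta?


Compare term by term from highest exponent:
alpha = omega^8*2 + omega^7*7 + omega^3*4
beta = omega^13*4 + omega^8*8
Term 1: alpha has omega^8*2, beta has omega^13*4
Term 2: alpha has omega^7*7, beta has omega^8*8
Term 3: alpha has omega^3*4, beta has omega^0*0
Result: alpha < beta

alpha < beta


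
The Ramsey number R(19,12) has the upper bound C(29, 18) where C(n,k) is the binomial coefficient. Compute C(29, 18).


R(19,12) <= C(19+12-2, 19-1) = C(29, 18)
C(29, 18) = 29! / (18! * 11!)
= 34597290

34597290


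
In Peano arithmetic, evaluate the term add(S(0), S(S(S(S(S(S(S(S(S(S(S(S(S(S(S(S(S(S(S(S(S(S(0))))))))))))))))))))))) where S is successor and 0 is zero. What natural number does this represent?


add(S^1(0), S^22(0)):
S^1(0) = 1
S^22(0) = 22
1 + 22 = 23

23


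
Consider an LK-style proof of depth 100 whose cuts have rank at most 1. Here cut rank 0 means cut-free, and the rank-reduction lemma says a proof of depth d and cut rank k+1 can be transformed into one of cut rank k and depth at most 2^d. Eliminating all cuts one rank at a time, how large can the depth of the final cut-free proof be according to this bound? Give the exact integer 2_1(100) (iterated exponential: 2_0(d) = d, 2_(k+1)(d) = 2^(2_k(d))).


Each rank reduction sends depth d to at most 2^d; cut rank r needs r reductions.
2_0(100) = 100
2_1(100) = 2^100 = 1267650600228229401496703205376
Cut-free depth bound = 1267650600228229401496703205376

1267650600228229401496703205376


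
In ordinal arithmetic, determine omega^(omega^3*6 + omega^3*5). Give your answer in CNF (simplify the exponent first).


omega^(omega^3*6 + omega^3*5):
Both terms of the exponent have the same exponent 3, so they merge: omega^3*6 + omega^3*5 = omega^3*(6+5) = omega^3*11.
omega raised to a CNF ordinal is a single CNF term: Result = omega^(omega^3*11)

omega^(omega^3*11)


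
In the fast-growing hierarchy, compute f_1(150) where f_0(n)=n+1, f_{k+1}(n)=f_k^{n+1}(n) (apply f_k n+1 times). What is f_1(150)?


f_1(150) = f_0^151(150)
f_0 adds 1 each time, applied 151 times.
f_1(150) = 150 + 151 = 301

301


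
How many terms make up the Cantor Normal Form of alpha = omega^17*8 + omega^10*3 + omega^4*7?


CNF: omega^17*8 + omega^10*3 + omega^4*7
Count the summands separated by '+':
  term 1: omega^17*8
  term 2: omega^10*3
  term 3: omega^4*7
Total terms = 3

3


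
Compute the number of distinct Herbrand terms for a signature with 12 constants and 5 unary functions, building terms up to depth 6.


Herbrand terms by depth:
Depth 0: 12 constants
Depth 1: 60 new terms (running total: 72)
Depth 2: 300 new terms (running total: 372)
Depth 3: 1500 new terms (running total: 1872)
Depth 4: 7500 new terms (running total: 9372)
Depth 5: 37500 new terms (running total: 46872)
Depth 6: 187500 new terms (running total: 234372)
Total distinct ground terms = 234372

234372


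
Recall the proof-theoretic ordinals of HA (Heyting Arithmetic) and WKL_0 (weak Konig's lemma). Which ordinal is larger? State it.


Proof-theoretic ordinal of HA (Heyting Arithmetic): epsilon_0
Proof-theoretic ordinal of WKL_0 (weak Konig's lemma): omega^omega
Comparing: omega^omega < epsilon_0.
The larger ordinal is epsilon_0 (from HA (Heyting Arithmetic)).

epsilon_0


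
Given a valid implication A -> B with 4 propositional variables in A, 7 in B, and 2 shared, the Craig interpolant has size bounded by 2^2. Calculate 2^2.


Shared atoms = 2
Craig interpolant size bound = 2^2
= 4

4


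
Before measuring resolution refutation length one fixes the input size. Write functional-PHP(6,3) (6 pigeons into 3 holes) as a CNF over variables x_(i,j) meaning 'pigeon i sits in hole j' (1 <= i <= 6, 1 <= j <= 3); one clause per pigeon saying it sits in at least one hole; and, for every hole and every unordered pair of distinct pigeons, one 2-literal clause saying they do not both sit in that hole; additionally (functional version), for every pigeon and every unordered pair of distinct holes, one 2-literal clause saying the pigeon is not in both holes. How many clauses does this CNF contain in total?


functional-PHP(6,3): 6 pigeons, 3 holes, 6*3 = 18 variables.
- pigeon clauses: one per pigeon -> 6 clauses
- hole clauses: 3 holes * C(6,2) = 3 * 15 -> 45 clauses
- functional clauses: 6 pigeons * C(3,2) = 6 * 3 -> 18 clauses
Total clauses = 6 + 45 + 18 = 69

69


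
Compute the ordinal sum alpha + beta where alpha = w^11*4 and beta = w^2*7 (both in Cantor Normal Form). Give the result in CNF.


Ordinal addition w^11*4 + w^2*7:
Leading exponent of alpha (11) > leading exponent of beta (2).
Since alpha's term has higher exponent than beta's leading term,
the sum is simply alpha followed by beta.
Result = w^11*4 + w^2*7

w^11*4 + w^2*7


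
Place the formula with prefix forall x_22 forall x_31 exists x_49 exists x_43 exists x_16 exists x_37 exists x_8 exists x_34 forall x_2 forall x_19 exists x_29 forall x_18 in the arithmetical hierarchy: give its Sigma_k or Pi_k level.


Leading quantifier is forall, so the class is Pi.
Number of quantifier blocks = alternations + 1 = 4 + 1 = 5.
Classification: Pi_5

Pi_5


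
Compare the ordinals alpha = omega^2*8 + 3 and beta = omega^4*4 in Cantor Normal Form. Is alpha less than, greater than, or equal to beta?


Compare term by term from highest exponent:
alpha = omega^2*8 + 3
beta = omega^4*4
Term 1: alpha has omega^2*8, beta has omega^4*4
Term 2: alpha has omega^0*3, beta has omega^0*0
Result: alpha < beta

alpha < beta


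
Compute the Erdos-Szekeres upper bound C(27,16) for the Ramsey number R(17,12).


R(17,12) <= C(17+12-2, 17-1) = C(27, 16)
C(27, 16) = 27! / (16! * 11!)
= 13037895

13037895


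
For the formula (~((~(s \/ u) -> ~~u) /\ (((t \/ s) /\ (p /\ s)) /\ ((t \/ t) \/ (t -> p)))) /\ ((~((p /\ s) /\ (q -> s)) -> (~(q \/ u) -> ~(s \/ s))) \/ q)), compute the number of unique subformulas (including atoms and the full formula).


Formula: (~((~(s \/ u) -> ~~u) /\ (((t \/ s) /\ (p /\ s)) /\ ((t \/ t) \/ (t -> p)))) /\ ((~((p /\ s) /\ (q -> s)) -> (~(q \/ u) -> ~(s \/ s))) \/ q))
Subformulas found:
  1. u
  2. q
  3. s
  4. t
  5. p
  6. ~u
  7. ~~u
  8. (p /\ s)
  9. (s \/ s)
  10. (t \/ t)
  11. (q \/ u)
  12. (s \/ u)
  13. (t \/ s)
  14. (q -> s)
  15. (t -> p)
  16. ~(s \/ u)
  17. ~(q \/ u)
  18. ~(s \/ s)
  19. (~(s \/ u) -> ~~u)
  20. ((t \/ s) /\ (p /\ s))
  21. ((t \/ t) \/ (t -> p))
  22. ((p /\ s) /\ (q -> s))
  23. ~((p /\ s) /\ (q -> s))
  24. (~(q \/ u) -> ~(s \/ s))
  25. (((t \/ s) /\ (p /\ s)) /\ ((t \/ t) \/ (t -> p)))
  26. (~((p /\ s) /\ (q -> s)) -> (~(q \/ u) -> ~(s \/ s)))
  27. ((~((p /\ s) /\ (q -> s)) -> (~(q \/ u) -> ~(s \/ s))) \/ q)
  28. ((~(s \/ u) -> ~~u) /\ (((t \/ s) /\ (p /\ s)) /\ ((t \/ t) \/ (t -> p))))
  29. ~((~(s \/ u) -> ~~u) /\ (((t \/ s) /\ (p /\ s)) /\ ((t \/ t) \/ (t -> p))))
  30. (~((~(s \/ u) -> ~~u) /\ (((t \/ s) /\ (p /\ s)) /\ ((t \/ t) \/ (t -> p)))) /\ ((~((p /\ s) /\ (q -> s)) -> (~(q \/ u) -> ~(s \/ s))) \/ q))
Total distinct subformulas = 30

30


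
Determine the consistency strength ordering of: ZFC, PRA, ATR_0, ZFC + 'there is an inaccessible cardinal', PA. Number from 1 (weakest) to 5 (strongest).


Ordering by consistency strength:
1. PRA
2. PA
3. ATR_0
4. ZFC
5. ZFC + 'there is an inaccessible cardinal'


ZFC=4, PRA=1, ATR_0=3, ZFC + 'there is an inaccessible cardinal'=5, PA=2


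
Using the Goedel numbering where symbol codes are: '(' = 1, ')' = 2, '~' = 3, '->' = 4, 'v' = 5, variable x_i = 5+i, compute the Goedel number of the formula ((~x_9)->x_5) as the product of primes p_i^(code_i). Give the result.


Formula: ((~x_9)->x_5)
Symbol codes: [1, 1, 3, 14, 2, 4, 10, 2]
Primes: [2, 3, 5, 7, 11, 13, 17, 19]
p_1^1 = 2^1 = 2
p_2^1 = 3^1 = 3
p_3^3 = 5^3 = 125
p_4^14 = 7^14 = 678223072849
p_5^2 = 11^2 = 121
p_6^4 = 13^4 = 28561
p_7^10 = 17^10 = 2015993900449
p_8^2 = 19^2 = 361
Product = 1279348955290811292953482749262680750

1279348955290811292953482749262680750


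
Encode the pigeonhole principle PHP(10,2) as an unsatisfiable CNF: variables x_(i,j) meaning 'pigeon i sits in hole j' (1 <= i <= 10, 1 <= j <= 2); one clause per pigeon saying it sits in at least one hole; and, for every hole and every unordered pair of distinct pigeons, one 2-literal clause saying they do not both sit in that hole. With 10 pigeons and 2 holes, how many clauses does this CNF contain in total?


PHP(10,2): 10 pigeons, 2 holes, 10*2 = 20 variables.
- pigeon clauses: one per pigeon -> 10 clauses
- hole clauses: 2 holes * C(10,2) = 2 * 45 -> 90 clauses
Total clauses = 10 + 90 = 100

100


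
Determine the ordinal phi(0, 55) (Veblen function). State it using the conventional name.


phi(0, 55):
phi(0, beta) = omega^beta by definition.
phi(0, 55) = omega^55

omega^55


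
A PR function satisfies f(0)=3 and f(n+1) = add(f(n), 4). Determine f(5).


f(0) = 3
f(1) = add(f(0), 4) = add(3, 4) = 7
f(2) = add(f(1), 4) = add(7, 4) = 11
f(3) = add(f(2), 4) = add(11, 4) = 15
f(4) = add(f(3), 4) = add(15, 4) = 19
f(5) = add(f(4), 4) = add(19, 4) = 23


23


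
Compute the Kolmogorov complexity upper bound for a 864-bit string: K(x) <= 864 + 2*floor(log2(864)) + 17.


floor(log2(864)) = 9
2 * 9 = 18
K(x) <= 864 + 18 + 17 = 899

899


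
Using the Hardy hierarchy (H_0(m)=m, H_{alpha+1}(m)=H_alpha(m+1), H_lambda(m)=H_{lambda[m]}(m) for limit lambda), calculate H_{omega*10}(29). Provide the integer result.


H_{omega*10}(29):
For the Hardy hierarchy, H_{omega*k}(n) = 2^k * n.
2^10 = 1024.
1024 * 29 = 29696

29696


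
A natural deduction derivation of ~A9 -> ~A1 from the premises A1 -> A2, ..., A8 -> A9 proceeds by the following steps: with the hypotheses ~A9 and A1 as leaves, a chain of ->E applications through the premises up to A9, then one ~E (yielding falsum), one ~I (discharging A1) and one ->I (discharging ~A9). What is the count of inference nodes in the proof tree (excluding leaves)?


From hypothesis A1, 8 ->E steps along the 8 premises yield A9.
~E with hypothesis ~A9 gives falsum (1 node); ~I discharging A1 gives ~A1 (1 node); ->I discharging ~A9 gives the goal (1 node).
Total = 8 + 3 = 11 inference nodes.

11


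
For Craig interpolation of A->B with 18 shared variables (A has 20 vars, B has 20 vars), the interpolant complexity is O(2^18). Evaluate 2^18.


Shared atoms = 18
Craig interpolant size bound = 2^18
= 262144

262144


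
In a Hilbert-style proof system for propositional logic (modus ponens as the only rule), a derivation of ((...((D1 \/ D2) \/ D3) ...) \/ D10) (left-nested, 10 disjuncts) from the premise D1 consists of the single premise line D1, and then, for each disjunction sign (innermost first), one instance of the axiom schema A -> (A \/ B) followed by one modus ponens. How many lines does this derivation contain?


Building the left-nested 10-ary disjunction from D1:
- 1 premise line (D1)
- 10 disjuncts means 9 disjunction signs; each needs 1 axiom instance + 1 MP = 2 lines: 2 * 9 = 18
Total = 1 + 18 = 19 lines.

19


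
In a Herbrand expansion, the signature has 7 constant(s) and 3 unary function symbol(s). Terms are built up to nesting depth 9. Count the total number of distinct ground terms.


Herbrand terms by depth:
Depth 0: 7 constants
Depth 1: 21 new terms (running total: 28)
Depth 2: 63 new terms (running total: 91)
Depth 3: 189 new terms (running total: 280)
Depth 4: 567 new terms (running total: 847)
Depth 5: 1701 new terms (running total: 2548)
Depth 6: 5103 new terms (running total: 7651)
Depth 7: 15309 new terms (running total: 22960)
Depth 8: 45927 new terms (running total: 68887)
Depth 9: 137781 new terms (running total: 206668)
Total distinct ground terms = 206668

206668


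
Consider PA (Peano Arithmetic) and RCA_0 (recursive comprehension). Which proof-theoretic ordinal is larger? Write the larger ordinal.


Proof-theoretic ordinal of PA (Peano Arithmetic): epsilon_0
Proof-theoretic ordinal of RCA_0 (recursive comprehension): omega^omega
Comparing: omega^omega < epsilon_0.
The larger ordinal is epsilon_0 (from PA (Peano Arithmetic)).

epsilon_0


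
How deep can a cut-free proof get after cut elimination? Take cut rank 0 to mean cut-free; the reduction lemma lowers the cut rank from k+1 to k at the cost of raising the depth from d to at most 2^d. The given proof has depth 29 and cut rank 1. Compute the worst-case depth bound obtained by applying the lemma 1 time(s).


Each rank reduction sends depth d to at most 2^d; cut rank r needs r reductions.
2_0(29) = 29
2_1(29) = 2^29 = 536870912
Cut-free depth bound = 536870912

536870912


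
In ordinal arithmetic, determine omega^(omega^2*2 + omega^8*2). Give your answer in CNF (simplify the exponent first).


omega^(omega^2*2 + omega^8*2):
In ordinal addition a term is absorbed by a following term of strictly larger exponent: 2 < 8, so omega^2*2 + omega^8*2 = omega^8*2.
omega raised to a CNF ordinal is a single CNF term: Result = omega^(omega^8*2)

omega^(omega^8*2)


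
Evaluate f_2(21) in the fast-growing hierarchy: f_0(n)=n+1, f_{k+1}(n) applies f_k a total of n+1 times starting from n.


f_2(21) = f_1^22(21)
f_1(m) = 2m + 1.
Iterating: f_1^k(n) = 2^k*(n+1) - 1.
f_2(21) = 2^22*(21+1) - 1 = 4194304*22 - 1 = 92274687

92274687


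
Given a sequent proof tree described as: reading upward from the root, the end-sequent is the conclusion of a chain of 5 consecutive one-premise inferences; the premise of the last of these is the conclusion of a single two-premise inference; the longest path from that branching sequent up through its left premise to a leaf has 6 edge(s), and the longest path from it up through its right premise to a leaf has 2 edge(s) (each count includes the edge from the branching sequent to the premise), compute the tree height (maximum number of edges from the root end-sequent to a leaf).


Longest path through the left premise: 6 edges (measured from the branching sequent)
Longest path through the right premise: 2 edges
Height of the subtree rooted at the branching sequent: max(6, 2) = 6
The branching sequent sits 5 edges above the root (the chain of one-premise inferences), so height = 6 + 5 = 11

11


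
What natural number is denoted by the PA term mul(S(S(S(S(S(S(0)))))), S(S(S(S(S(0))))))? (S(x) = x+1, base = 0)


mul(S^6(0), S^5(0)):
S^6(0) = 6
S^5(0) = 5
6 * 5 = 30

30


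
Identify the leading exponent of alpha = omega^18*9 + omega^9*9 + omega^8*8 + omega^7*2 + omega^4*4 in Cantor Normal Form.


CNF: omega^18*9 + omega^9*9 + omega^8*8 + omega^7*2 + omega^4*4
The leading term is omega^18*9, which has exponent 18.

18


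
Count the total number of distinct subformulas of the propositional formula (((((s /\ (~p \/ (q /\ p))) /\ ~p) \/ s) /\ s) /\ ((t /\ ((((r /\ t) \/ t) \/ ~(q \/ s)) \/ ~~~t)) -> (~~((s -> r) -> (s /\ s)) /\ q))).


Formula: (((((s /\ (~p \/ (q /\ p))) /\ ~p) \/ s) /\ s) /\ ((t /\ ((((r /\ t) \/ t) \/ ~(q \/ s)) \/ ~~~t)) -> (~~((s -> r) -> (s /\ s)) /\ q)))
Subformulas found:
  1. r
  2. p
  3. q
  4. s
  5. t
  6. ~t
  7. ~p
  8. ~~t
  9. ~~~t
  10. (q /\ p)
  11. (s -> r)
  12. (s /\ s)
  13. (r /\ t)
  14. (q \/ s)
  15. ~(q \/ s)
  16. ((r /\ t) \/ t)
  17. (~p \/ (q /\ p))
  18. ((s -> r) -> (s /\ s))
  19. ~((s -> r) -> (s /\ s))
  20. (s /\ (~p \/ (q /\ p)))
  21. ~~((s -> r) -> (s /\ s))
  22. (((r /\ t) \/ t) \/ ~(q \/ s))
  23. ((s /\ (~p \/ (q /\ p))) /\ ~p)
  24. (~~((s -> r) -> (s /\ s)) /\ q)
  25. (((s /\ (~p \/ (q /\ p))) /\ ~p) \/ s)
  26. ((((r /\ t) \/ t) \/ ~(q \/ s)) \/ ~~~t)
  27. ((((s /\ (~p \/ (q /\ p))) /\ ~p) \/ s) /\ s)
  28. (t /\ ((((r /\ t) \/ t) \/ ~(q \/ s)) \/ ~~~t))
  29. ((t /\ ((((r /\ t) \/ t) \/ ~(q \/ s)) \/ ~~~t)) -> (~~((s -> r) -> (s /\ s)) /\ q))
  30. (((((s /\ (~p \/ (q /\ p))) /\ ~p) \/ s) /\ s) /\ ((t /\ ((((r /\ t) \/ t) \/ ~(q \/ s)) \/ ~~~t)) -> (~~((s -> r) -> (s /\ s)) /\ q)))
Total distinct subformulas = 30

30


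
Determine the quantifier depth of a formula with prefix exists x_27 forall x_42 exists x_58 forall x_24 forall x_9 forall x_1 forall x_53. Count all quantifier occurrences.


Quantifier prefix has 7 quantifier symbols.
Quantifier depth = 7

7


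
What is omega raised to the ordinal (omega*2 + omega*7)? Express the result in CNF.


omega^(omega*2 + omega*7):
Both terms of the exponent have the same exponent 1, so they merge: omega*2 + omega*7 = omega*(2+7) = omega*9.
omega raised to a CNF ordinal is a single CNF term: Result = omega^(omega*9)

omega^(omega*9)


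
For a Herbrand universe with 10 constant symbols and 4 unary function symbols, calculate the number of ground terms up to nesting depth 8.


Herbrand terms by depth:
Depth 0: 10 constants
Depth 1: 40 new terms (running total: 50)
Depth 2: 160 new terms (running total: 210)
Depth 3: 640 new terms (running total: 850)
Depth 4: 2560 new terms (running total: 3410)
Depth 5: 10240 new terms (running total: 13650)
Depth 6: 40960 new terms (running total: 54610)
Depth 7: 163840 new terms (running total: 218450)
Depth 8: 655360 new terms (running total: 873810)
Total distinct ground terms = 873810

873810


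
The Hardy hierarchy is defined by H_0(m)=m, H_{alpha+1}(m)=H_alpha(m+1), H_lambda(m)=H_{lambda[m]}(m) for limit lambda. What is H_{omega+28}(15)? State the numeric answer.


H_{omega+28}(15):
Unwind the 28 successor steps: H_{omega+28}(15) = H_omega(15+28) = H_omega(43).
H_omega(m) = H_m(m) = m + m = 2m.
Result = 2 * 43 = 86

86


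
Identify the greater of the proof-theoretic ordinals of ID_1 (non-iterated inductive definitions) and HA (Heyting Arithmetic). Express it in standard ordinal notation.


Proof-theoretic ordinal of ID_1 (non-iterated inductive definitions): psi_0(epsilon_{Omega+1})
Proof-theoretic ordinal of HA (Heyting Arithmetic): epsilon_0
Comparing: epsilon_0 < psi_0(epsilon_{Omega+1}).
The larger ordinal is psi_0(epsilon_{Omega+1}) (from ID_1 (non-iterated inductive definitions)).

psi_0(epsilon_{Omega+1})


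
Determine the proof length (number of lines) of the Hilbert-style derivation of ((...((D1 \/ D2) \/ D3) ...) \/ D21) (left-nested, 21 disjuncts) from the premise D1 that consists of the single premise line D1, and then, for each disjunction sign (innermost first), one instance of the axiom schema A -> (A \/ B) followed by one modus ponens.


Building the left-nested 21-ary disjunction from D1:
- 1 premise line (D1)
- 21 disjuncts means 20 disjunction signs; each needs 1 axiom instance + 1 MP = 2 lines: 2 * 20 = 40
Total = 1 + 40 = 41 lines.

41
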